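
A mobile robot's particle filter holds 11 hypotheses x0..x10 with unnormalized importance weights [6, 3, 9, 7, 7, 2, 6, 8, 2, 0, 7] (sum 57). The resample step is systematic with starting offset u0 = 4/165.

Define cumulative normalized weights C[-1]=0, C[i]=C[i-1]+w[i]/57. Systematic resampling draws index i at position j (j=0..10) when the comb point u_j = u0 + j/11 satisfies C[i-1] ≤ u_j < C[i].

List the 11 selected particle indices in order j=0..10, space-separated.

0 1 2 2 3 4 5 6 7 8 10

C = [2/19, 3/19, 6/19, 25/57, 32/57, 34/57, 40/57, 16/19, 50/57, 50/57, 1]
j=0: u_0=4/165 ∈ [0, 2/19) → index 0
j=1: u_1=19/165 ∈ [2/19, 3/19) → index 1
j=2: u_2=34/165 ∈ [3/19, 6/19) → index 2
j=3: u_3=49/165 ∈ [3/19, 6/19) → index 2
j=4: u_4=64/165 ∈ [6/19, 25/57) → index 3
j=5: u_5=79/165 ∈ [25/57, 32/57) → index 4
j=6: u_6=94/165 ∈ [32/57, 34/57) → index 5
j=7: u_7=109/165 ∈ [34/57, 40/57) → index 6
j=8: u_8=124/165 ∈ [40/57, 16/19) → index 7
j=9: u_9=139/165 ∈ [16/19, 50/57) → index 8
j=10: u_10=14/15 ∈ [50/57, 1) → index 10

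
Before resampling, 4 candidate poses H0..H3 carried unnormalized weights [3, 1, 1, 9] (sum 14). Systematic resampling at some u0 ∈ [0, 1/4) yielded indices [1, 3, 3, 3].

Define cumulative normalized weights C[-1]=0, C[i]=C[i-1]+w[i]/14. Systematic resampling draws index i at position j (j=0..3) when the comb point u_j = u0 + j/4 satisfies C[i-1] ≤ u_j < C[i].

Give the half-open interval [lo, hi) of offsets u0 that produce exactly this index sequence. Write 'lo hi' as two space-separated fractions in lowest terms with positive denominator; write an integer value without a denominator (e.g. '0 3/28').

3/14 1/4

C = [3/14, 2/7, 5/14, 1]
j=0 picked index 1: u0 ∈ [3/14, 2/7)
j=1 picked index 3: u0 ∈ [3/28, 3/4)
j=2 picked index 3: u0 ∈ [-1/7, 1/2)
j=3 picked index 3: u0 ∈ [-11/28, 1/4)
intersection: [3/14, 1/4)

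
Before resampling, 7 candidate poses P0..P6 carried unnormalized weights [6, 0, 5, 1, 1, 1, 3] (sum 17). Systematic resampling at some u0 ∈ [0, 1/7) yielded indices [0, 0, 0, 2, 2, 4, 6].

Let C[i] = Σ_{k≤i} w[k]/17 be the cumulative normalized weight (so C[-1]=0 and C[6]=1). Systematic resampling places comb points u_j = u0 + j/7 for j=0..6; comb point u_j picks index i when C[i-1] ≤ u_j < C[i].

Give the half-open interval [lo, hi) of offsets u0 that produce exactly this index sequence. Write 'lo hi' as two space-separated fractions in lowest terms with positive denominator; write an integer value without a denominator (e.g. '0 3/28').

C = [6/17, 6/17, 11/17, 12/17, 13/17, 14/17, 1]
j=0 picked index 0: u0 ∈ [0, 6/17)
j=1 picked index 0: u0 ∈ [-1/7, 25/119)
j=2 picked index 0: u0 ∈ [-2/7, 8/119)
j=3 picked index 2: u0 ∈ [-9/119, 26/119)
j=4 picked index 2: u0 ∈ [-26/119, 9/119)
j=5 picked index 4: u0 ∈ [-1/119, 6/119)
j=6 picked index 6: u0 ∈ [-4/119, 1/7)
intersection: [0, 6/119)

0 6/119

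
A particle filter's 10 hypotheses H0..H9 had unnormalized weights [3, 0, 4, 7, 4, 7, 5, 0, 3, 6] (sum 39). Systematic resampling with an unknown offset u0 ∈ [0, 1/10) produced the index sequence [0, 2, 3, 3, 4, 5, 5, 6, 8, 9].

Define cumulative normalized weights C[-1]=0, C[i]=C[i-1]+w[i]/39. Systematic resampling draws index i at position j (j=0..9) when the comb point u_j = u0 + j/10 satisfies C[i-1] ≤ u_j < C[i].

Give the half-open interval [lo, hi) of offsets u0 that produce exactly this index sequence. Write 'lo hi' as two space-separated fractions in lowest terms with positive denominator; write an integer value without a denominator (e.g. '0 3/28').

0 8/195

C = [1/13, 1/13, 7/39, 14/39, 6/13, 25/39, 10/13, 10/13, 11/13, 1]
j=0 picked index 0: u0 ∈ [0, 1/13)
j=1 picked index 2: u0 ∈ [-3/130, 31/390)
j=2 picked index 3: u0 ∈ [-4/195, 31/195)
j=3 picked index 3: u0 ∈ [-47/390, 23/390)
j=4 picked index 4: u0 ∈ [-8/195, 4/65)
j=5 picked index 5: u0 ∈ [-1/26, 11/78)
j=6 picked index 5: u0 ∈ [-9/65, 8/195)
j=7 picked index 6: u0 ∈ [-23/390, 9/130)
j=8 picked index 8: u0 ∈ [-2/65, 3/65)
j=9 picked index 9: u0 ∈ [-7/130, 1/10)
intersection: [0, 8/195)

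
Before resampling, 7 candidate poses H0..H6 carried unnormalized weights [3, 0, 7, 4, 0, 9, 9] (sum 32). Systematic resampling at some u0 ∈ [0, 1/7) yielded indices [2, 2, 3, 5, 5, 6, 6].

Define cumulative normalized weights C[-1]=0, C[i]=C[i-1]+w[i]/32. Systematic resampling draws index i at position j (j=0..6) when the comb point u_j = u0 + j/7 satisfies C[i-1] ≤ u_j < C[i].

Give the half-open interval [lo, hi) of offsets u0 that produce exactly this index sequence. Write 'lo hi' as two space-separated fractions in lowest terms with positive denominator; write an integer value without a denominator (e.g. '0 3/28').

C = [3/32, 3/32, 5/16, 7/16, 7/16, 23/32, 1]
j=0 picked index 2: u0 ∈ [3/32, 5/16)
j=1 picked index 2: u0 ∈ [-11/224, 19/112)
j=2 picked index 3: u0 ∈ [3/112, 17/112)
j=3 picked index 5: u0 ∈ [1/112, 65/224)
j=4 picked index 5: u0 ∈ [-15/112, 33/224)
j=5 picked index 6: u0 ∈ [1/224, 2/7)
j=6 picked index 6: u0 ∈ [-31/224, 1/7)
intersection: [3/32, 1/7)

3/32 1/7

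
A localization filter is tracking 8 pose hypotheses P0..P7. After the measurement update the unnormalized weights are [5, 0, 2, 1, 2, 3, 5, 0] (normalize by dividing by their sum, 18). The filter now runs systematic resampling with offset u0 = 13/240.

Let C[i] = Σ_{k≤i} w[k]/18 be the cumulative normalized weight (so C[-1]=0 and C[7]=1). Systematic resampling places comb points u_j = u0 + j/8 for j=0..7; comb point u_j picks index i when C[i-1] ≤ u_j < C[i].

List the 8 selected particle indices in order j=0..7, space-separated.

C = [5/18, 5/18, 7/18, 4/9, 5/9, 13/18, 1, 1]
j=0: u_0=13/240 ∈ [0, 5/18) → index 0
j=1: u_1=43/240 ∈ [0, 5/18) → index 0
j=2: u_2=73/240 ∈ [5/18, 7/18) → index 2
j=3: u_3=103/240 ∈ [7/18, 4/9) → index 3
j=4: u_4=133/240 ∈ [4/9, 5/9) → index 4
j=5: u_5=163/240 ∈ [5/9, 13/18) → index 5
j=6: u_6=193/240 ∈ [13/18, 1) → index 6
j=7: u_7=223/240 ∈ [13/18, 1) → index 6

0 0 2 3 4 5 6 6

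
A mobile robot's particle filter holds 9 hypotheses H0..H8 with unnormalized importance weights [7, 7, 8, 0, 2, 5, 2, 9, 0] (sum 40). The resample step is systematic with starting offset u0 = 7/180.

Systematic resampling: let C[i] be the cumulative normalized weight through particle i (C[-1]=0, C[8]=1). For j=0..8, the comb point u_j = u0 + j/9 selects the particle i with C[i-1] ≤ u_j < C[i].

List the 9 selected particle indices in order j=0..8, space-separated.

0 0 1 2 2 4 5 7 7

C = [7/40, 7/20, 11/20, 11/20, 3/5, 29/40, 31/40, 1, 1]
j=0: u_0=7/180 ∈ [0, 7/40) → index 0
j=1: u_1=3/20 ∈ [0, 7/40) → index 0
j=2: u_2=47/180 ∈ [7/40, 7/20) → index 1
j=3: u_3=67/180 ∈ [7/20, 11/20) → index 2
j=4: u_4=29/60 ∈ [7/20, 11/20) → index 2
j=5: u_5=107/180 ∈ [11/20, 3/5) → index 4
j=6: u_6=127/180 ∈ [3/5, 29/40) → index 5
j=7: u_7=49/60 ∈ [31/40, 1) → index 7
j=8: u_8=167/180 ∈ [31/40, 1) → index 7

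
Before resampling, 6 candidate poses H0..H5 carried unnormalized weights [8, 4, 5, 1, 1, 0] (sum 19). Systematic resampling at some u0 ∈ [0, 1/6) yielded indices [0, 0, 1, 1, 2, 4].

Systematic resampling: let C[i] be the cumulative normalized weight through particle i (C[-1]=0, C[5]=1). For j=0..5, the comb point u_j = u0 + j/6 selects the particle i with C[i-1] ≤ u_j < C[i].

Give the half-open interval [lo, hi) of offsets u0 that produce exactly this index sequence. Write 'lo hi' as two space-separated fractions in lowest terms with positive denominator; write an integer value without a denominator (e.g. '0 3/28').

C = [8/19, 12/19, 17/19, 18/19, 1, 1]
j=0 picked index 0: u0 ∈ [0, 8/19)
j=1 picked index 0: u0 ∈ [-1/6, 29/114)
j=2 picked index 1: u0 ∈ [5/57, 17/57)
j=3 picked index 1: u0 ∈ [-3/38, 5/38)
j=4 picked index 2: u0 ∈ [-2/57, 13/57)
j=5 picked index 4: u0 ∈ [13/114, 1/6)
intersection: [13/114, 5/38)

13/114 5/38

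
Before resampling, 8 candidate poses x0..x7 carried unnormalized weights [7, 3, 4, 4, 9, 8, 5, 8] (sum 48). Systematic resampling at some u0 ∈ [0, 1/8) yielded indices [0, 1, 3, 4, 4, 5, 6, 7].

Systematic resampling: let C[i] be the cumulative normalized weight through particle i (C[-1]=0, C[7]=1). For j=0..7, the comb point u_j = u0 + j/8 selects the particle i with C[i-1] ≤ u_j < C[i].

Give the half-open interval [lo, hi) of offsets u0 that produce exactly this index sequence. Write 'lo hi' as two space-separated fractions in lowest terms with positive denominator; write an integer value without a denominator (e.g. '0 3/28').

C = [7/48, 5/24, 7/24, 3/8, 9/16, 35/48, 5/6, 1]
j=0 picked index 0: u0 ∈ [0, 7/48)
j=1 picked index 1: u0 ∈ [1/48, 1/12)
j=2 picked index 3: u0 ∈ [1/24, 1/8)
j=3 picked index 4: u0 ∈ [0, 3/16)
j=4 picked index 4: u0 ∈ [-1/8, 1/16)
j=5 picked index 5: u0 ∈ [-1/16, 5/48)
j=6 picked index 6: u0 ∈ [-1/48, 1/12)
j=7 picked index 7: u0 ∈ [-1/24, 1/8)
intersection: [1/24, 1/16)

1/24 1/16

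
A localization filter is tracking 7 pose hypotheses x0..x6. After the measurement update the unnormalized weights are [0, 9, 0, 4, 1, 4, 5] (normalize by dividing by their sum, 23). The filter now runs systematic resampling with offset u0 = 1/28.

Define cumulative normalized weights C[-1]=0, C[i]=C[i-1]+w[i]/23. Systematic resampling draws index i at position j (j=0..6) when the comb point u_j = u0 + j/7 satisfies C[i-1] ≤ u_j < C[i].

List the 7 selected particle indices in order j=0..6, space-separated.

1 1 1 3 4 5 6

C = [0, 9/23, 9/23, 13/23, 14/23, 18/23, 1]
j=0: u_0=1/28 ∈ [0, 9/23) → index 1
j=1: u_1=5/28 ∈ [0, 9/23) → index 1
j=2: u_2=9/28 ∈ [0, 9/23) → index 1
j=3: u_3=13/28 ∈ [9/23, 13/23) → index 3
j=4: u_4=17/28 ∈ [13/23, 14/23) → index 4
j=5: u_5=3/4 ∈ [14/23, 18/23) → index 5
j=6: u_6=25/28 ∈ [18/23, 1) → index 6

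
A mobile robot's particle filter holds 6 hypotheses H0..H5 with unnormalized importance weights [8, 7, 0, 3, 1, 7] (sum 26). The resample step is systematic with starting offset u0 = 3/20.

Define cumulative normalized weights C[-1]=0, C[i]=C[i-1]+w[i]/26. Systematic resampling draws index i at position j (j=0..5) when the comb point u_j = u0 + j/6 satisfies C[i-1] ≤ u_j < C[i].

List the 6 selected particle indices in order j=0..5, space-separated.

C = [4/13, 15/26, 15/26, 9/13, 19/26, 1]
j=0: u_0=3/20 ∈ [0, 4/13) → index 0
j=1: u_1=19/60 ∈ [4/13, 15/26) → index 1
j=2: u_2=29/60 ∈ [4/13, 15/26) → index 1
j=3: u_3=13/20 ∈ [15/26, 9/13) → index 3
j=4: u_4=49/60 ∈ [19/26, 1) → index 5
j=5: u_5=59/60 ∈ [19/26, 1) → index 5

0 1 1 3 5 5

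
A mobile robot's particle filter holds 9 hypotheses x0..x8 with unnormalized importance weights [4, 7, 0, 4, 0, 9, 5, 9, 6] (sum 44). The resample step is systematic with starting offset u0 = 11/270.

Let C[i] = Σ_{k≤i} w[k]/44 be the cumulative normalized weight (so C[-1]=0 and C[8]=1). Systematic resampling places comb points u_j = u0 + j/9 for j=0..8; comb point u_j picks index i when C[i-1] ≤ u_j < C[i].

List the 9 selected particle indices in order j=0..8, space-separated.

C = [1/11, 1/4, 1/4, 15/44, 15/44, 6/11, 29/44, 19/22, 1]
j=0: u_0=11/270 ∈ [0, 1/11) → index 0
j=1: u_1=41/270 ∈ [1/11, 1/4) → index 1
j=2: u_2=71/270 ∈ [1/4, 15/44) → index 3
j=3: u_3=101/270 ∈ [15/44, 6/11) → index 5
j=4: u_4=131/270 ∈ [15/44, 6/11) → index 5
j=5: u_5=161/270 ∈ [6/11, 29/44) → index 6
j=6: u_6=191/270 ∈ [29/44, 19/22) → index 7
j=7: u_7=221/270 ∈ [29/44, 19/22) → index 7
j=8: u_8=251/270 ∈ [19/22, 1) → index 8

0 1 3 5 5 6 7 7 8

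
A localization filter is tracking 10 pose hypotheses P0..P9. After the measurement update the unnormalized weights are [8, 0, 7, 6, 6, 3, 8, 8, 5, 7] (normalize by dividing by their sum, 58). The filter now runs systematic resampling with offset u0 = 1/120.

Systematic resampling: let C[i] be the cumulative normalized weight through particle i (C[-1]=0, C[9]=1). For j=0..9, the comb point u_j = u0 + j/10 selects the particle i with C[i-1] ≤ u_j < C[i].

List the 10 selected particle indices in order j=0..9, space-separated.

C = [4/29, 4/29, 15/58, 21/58, 27/58, 15/29, 19/29, 23/29, 51/58, 1]
j=0: u_0=1/120 ∈ [0, 4/29) → index 0
j=1: u_1=13/120 ∈ [0, 4/29) → index 0
j=2: u_2=5/24 ∈ [4/29, 15/58) → index 2
j=3: u_3=37/120 ∈ [15/58, 21/58) → index 3
j=4: u_4=49/120 ∈ [21/58, 27/58) → index 4
j=5: u_5=61/120 ∈ [27/58, 15/29) → index 5
j=6: u_6=73/120 ∈ [15/29, 19/29) → index 6
j=7: u_7=17/24 ∈ [19/29, 23/29) → index 7
j=8: u_8=97/120 ∈ [23/29, 51/58) → index 8
j=9: u_9=109/120 ∈ [51/58, 1) → index 9

0 0 2 3 4 5 6 7 8 9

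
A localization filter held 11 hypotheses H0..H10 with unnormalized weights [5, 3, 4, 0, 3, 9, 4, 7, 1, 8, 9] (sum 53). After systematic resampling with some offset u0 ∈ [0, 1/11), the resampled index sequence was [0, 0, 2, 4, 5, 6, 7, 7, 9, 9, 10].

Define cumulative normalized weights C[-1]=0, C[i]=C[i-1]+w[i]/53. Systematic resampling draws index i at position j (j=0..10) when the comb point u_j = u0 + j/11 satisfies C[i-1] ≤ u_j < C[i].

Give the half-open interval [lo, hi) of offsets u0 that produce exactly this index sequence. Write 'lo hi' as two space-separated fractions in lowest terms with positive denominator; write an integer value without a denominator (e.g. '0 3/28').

0 2/583

C = [5/53, 8/53, 12/53, 12/53, 15/53, 24/53, 28/53, 35/53, 36/53, 44/53, 1]
j=0 picked index 0: u0 ∈ [0, 5/53)
j=1 picked index 0: u0 ∈ [-1/11, 2/583)
j=2 picked index 2: u0 ∈ [-18/583, 26/583)
j=3 picked index 4: u0 ∈ [-27/583, 6/583)
j=4 picked index 5: u0 ∈ [-47/583, 52/583)
j=5 picked index 6: u0 ∈ [-1/583, 43/583)
j=6 picked index 7: u0 ∈ [-10/583, 67/583)
j=7 picked index 7: u0 ∈ [-63/583, 14/583)
j=8 picked index 9: u0 ∈ [-28/583, 60/583)
j=9 picked index 9: u0 ∈ [-81/583, 7/583)
j=10 picked index 10: u0 ∈ [-46/583, 1/11)
intersection: [0, 2/583)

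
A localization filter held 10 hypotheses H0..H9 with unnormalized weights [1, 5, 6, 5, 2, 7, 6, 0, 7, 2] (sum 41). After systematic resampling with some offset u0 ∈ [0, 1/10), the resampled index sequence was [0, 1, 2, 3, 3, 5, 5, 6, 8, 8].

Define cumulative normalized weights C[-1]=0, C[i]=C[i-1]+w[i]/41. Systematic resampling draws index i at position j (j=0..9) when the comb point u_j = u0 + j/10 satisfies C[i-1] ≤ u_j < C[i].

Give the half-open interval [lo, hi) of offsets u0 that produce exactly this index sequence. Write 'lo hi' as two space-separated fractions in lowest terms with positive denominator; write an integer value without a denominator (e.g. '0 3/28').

0 3/205

C = [1/41, 6/41, 12/41, 17/41, 19/41, 26/41, 32/41, 32/41, 39/41, 1]
j=0 picked index 0: u0 ∈ [0, 1/41)
j=1 picked index 1: u0 ∈ [-31/410, 19/410)
j=2 picked index 2: u0 ∈ [-11/205, 19/205)
j=3 picked index 3: u0 ∈ [-3/410, 47/410)
j=4 picked index 3: u0 ∈ [-22/205, 3/205)
j=5 picked index 5: u0 ∈ [-3/82, 11/82)
j=6 picked index 5: u0 ∈ [-28/205, 7/205)
j=7 picked index 6: u0 ∈ [-27/410, 33/410)
j=8 picked index 8: u0 ∈ [-4/205, 31/205)
j=9 picked index 8: u0 ∈ [-49/410, 21/410)
intersection: [0, 3/205)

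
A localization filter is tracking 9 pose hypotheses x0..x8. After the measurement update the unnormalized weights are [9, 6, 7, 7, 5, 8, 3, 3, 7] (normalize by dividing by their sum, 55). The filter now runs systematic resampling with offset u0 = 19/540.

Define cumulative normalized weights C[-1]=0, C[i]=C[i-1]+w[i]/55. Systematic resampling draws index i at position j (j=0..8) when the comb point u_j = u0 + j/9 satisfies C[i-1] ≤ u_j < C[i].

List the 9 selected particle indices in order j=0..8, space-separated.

0 0 1 2 3 4 5 6 8

C = [9/55, 3/11, 2/5, 29/55, 34/55, 42/55, 9/11, 48/55, 1]
j=0: u_0=19/540 ∈ [0, 9/55) → index 0
j=1: u_1=79/540 ∈ [0, 9/55) → index 0
j=2: u_2=139/540 ∈ [9/55, 3/11) → index 1
j=3: u_3=199/540 ∈ [3/11, 2/5) → index 2
j=4: u_4=259/540 ∈ [2/5, 29/55) → index 3
j=5: u_5=319/540 ∈ [29/55, 34/55) → index 4
j=6: u_6=379/540 ∈ [34/55, 42/55) → index 5
j=7: u_7=439/540 ∈ [42/55, 9/11) → index 6
j=8: u_8=499/540 ∈ [48/55, 1) → index 8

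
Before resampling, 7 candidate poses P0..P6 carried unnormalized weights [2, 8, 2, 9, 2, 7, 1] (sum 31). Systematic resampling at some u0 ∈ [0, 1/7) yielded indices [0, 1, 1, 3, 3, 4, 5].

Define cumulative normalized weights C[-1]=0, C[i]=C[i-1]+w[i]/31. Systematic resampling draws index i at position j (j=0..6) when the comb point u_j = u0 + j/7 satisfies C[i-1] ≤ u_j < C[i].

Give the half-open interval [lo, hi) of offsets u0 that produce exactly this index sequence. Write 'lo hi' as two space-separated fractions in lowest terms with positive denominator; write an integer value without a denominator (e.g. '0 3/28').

C = [2/31, 10/31, 12/31, 21/31, 23/31, 30/31, 1]
j=0 picked index 0: u0 ∈ [0, 2/31)
j=1 picked index 1: u0 ∈ [-17/217, 39/217)
j=2 picked index 1: u0 ∈ [-48/217, 8/217)
j=3 picked index 3: u0 ∈ [-9/217, 54/217)
j=4 picked index 3: u0 ∈ [-40/217, 23/217)
j=5 picked index 4: u0 ∈ [-8/217, 6/217)
j=6 picked index 5: u0 ∈ [-25/217, 24/217)
intersection: [0, 6/217)

0 6/217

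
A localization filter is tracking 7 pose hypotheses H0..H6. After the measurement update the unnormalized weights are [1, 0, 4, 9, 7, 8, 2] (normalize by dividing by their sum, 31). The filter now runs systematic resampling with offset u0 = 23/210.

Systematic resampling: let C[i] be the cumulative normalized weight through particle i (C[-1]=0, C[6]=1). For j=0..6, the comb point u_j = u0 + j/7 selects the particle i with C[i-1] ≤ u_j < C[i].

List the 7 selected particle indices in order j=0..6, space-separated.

2 3 3 4 5 5 6

C = [1/31, 1/31, 5/31, 14/31, 21/31, 29/31, 1]
j=0: u_0=23/210 ∈ [1/31, 5/31) → index 2
j=1: u_1=53/210 ∈ [5/31, 14/31) → index 3
j=2: u_2=83/210 ∈ [5/31, 14/31) → index 3
j=3: u_3=113/210 ∈ [14/31, 21/31) → index 4
j=4: u_4=143/210 ∈ [21/31, 29/31) → index 5
j=5: u_5=173/210 ∈ [21/31, 29/31) → index 5
j=6: u_6=29/30 ∈ [29/31, 1) → index 6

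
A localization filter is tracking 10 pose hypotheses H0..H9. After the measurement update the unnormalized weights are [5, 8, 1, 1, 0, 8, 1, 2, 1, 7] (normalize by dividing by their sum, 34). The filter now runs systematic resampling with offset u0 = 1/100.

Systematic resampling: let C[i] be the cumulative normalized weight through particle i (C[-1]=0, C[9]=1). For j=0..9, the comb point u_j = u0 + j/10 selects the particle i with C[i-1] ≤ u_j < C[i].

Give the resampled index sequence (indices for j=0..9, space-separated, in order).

0 0 1 1 2 5 5 7 9 9

C = [5/34, 13/34, 7/17, 15/34, 15/34, 23/34, 12/17, 13/17, 27/34, 1]
j=0: u_0=1/100 ∈ [0, 5/34) → index 0
j=1: u_1=11/100 ∈ [0, 5/34) → index 0
j=2: u_2=21/100 ∈ [5/34, 13/34) → index 1
j=3: u_3=31/100 ∈ [5/34, 13/34) → index 1
j=4: u_4=41/100 ∈ [13/34, 7/17) → index 2
j=5: u_5=51/100 ∈ [15/34, 23/34) → index 5
j=6: u_6=61/100 ∈ [15/34, 23/34) → index 5
j=7: u_7=71/100 ∈ [12/17, 13/17) → index 7
j=8: u_8=81/100 ∈ [27/34, 1) → index 9
j=9: u_9=91/100 ∈ [27/34, 1) → index 9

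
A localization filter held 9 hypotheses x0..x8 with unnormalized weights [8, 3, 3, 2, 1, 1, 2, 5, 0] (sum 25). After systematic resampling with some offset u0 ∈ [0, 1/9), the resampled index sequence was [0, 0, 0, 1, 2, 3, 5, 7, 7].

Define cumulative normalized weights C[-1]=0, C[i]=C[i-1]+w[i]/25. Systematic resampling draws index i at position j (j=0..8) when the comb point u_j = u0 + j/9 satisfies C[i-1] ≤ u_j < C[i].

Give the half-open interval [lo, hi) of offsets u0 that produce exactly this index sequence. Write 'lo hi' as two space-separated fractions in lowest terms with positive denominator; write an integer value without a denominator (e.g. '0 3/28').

1/45 4/75

C = [8/25, 11/25, 14/25, 16/25, 17/25, 18/25, 4/5, 1, 1]
j=0 picked index 0: u0 ∈ [0, 8/25)
j=1 picked index 0: u0 ∈ [-1/9, 47/225)
j=2 picked index 0: u0 ∈ [-2/9, 22/225)
j=3 picked index 1: u0 ∈ [-1/75, 8/75)
j=4 picked index 2: u0 ∈ [-1/225, 26/225)
j=5 picked index 3: u0 ∈ [1/225, 19/225)
j=6 picked index 5: u0 ∈ [1/75, 4/75)
j=7 picked index 7: u0 ∈ [1/45, 2/9)
j=8 picked index 7: u0 ∈ [-4/45, 1/9)
intersection: [1/45, 4/75)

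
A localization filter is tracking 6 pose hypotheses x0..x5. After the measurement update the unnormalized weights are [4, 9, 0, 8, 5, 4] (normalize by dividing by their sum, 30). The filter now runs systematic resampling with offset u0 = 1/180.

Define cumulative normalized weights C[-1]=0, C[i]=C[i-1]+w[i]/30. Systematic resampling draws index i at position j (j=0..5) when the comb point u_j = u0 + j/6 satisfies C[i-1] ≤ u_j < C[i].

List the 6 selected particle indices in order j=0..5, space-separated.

C = [2/15, 13/30, 13/30, 7/10, 13/15, 1]
j=0: u_0=1/180 ∈ [0, 2/15) → index 0
j=1: u_1=31/180 ∈ [2/15, 13/30) → index 1
j=2: u_2=61/180 ∈ [2/15, 13/30) → index 1
j=3: u_3=91/180 ∈ [13/30, 7/10) → index 3
j=4: u_4=121/180 ∈ [13/30, 7/10) → index 3
j=5: u_5=151/180 ∈ [7/10, 13/15) → index 4

0 1 1 3 3 4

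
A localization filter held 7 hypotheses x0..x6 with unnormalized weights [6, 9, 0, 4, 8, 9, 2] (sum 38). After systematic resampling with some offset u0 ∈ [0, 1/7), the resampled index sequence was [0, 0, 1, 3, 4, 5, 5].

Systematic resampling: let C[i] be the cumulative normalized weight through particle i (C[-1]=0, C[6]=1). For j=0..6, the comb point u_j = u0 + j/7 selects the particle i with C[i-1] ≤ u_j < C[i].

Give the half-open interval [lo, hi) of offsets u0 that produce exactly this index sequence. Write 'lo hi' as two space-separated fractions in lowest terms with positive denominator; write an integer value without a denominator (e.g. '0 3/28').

0 2/133

C = [3/19, 15/38, 15/38, 1/2, 27/38, 18/19, 1]
j=0 picked index 0: u0 ∈ [0, 3/19)
j=1 picked index 0: u0 ∈ [-1/7, 2/133)
j=2 picked index 1: u0 ∈ [-17/133, 29/266)
j=3 picked index 3: u0 ∈ [-9/266, 1/14)
j=4 picked index 4: u0 ∈ [-1/14, 37/266)
j=5 picked index 5: u0 ∈ [-1/266, 31/133)
j=6 picked index 5: u0 ∈ [-39/266, 12/133)
intersection: [0, 2/133)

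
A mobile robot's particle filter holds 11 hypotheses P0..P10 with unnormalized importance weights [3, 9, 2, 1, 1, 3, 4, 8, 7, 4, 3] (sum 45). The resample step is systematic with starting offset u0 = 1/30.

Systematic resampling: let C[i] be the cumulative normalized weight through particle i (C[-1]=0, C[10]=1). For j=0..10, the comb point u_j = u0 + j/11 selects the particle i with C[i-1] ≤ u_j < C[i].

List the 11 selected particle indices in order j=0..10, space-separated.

C = [1/15, 4/15, 14/45, 1/3, 16/45, 19/45, 23/45, 31/45, 38/45, 14/15, 1]
j=0: u_0=1/30 ∈ [0, 1/15) → index 0
j=1: u_1=41/330 ∈ [1/15, 4/15) → index 1
j=2: u_2=71/330 ∈ [1/15, 4/15) → index 1
j=3: u_3=101/330 ∈ [4/15, 14/45) → index 2
j=4: u_4=131/330 ∈ [16/45, 19/45) → index 5
j=5: u_5=161/330 ∈ [19/45, 23/45) → index 6
j=6: u_6=191/330 ∈ [23/45, 31/45) → index 7
j=7: u_7=221/330 ∈ [23/45, 31/45) → index 7
j=8: u_8=251/330 ∈ [31/45, 38/45) → index 8
j=9: u_9=281/330 ∈ [38/45, 14/15) → index 9
j=10: u_10=311/330 ∈ [14/15, 1) → index 10

0 1 1 2 5 6 7 7 8 9 10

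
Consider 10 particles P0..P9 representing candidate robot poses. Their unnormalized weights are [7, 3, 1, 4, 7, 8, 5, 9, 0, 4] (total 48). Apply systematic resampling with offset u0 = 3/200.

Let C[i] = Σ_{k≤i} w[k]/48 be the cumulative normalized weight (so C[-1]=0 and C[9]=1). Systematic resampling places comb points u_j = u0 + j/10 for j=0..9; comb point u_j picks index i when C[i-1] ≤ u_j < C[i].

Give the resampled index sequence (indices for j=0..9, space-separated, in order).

0 0 2 4 4 5 5 6 7 7

C = [7/48, 5/24, 11/48, 5/16, 11/24, 5/8, 35/48, 11/12, 11/12, 1]
j=0: u_0=3/200 ∈ [0, 7/48) → index 0
j=1: u_1=23/200 ∈ [0, 7/48) → index 0
j=2: u_2=43/200 ∈ [5/24, 11/48) → index 2
j=3: u_3=63/200 ∈ [5/16, 11/24) → index 4
j=4: u_4=83/200 ∈ [5/16, 11/24) → index 4
j=5: u_5=103/200 ∈ [11/24, 5/8) → index 5
j=6: u_6=123/200 ∈ [11/24, 5/8) → index 5
j=7: u_7=143/200 ∈ [5/8, 35/48) → index 6
j=8: u_8=163/200 ∈ [35/48, 11/12) → index 7
j=9: u_9=183/200 ∈ [35/48, 11/12) → index 7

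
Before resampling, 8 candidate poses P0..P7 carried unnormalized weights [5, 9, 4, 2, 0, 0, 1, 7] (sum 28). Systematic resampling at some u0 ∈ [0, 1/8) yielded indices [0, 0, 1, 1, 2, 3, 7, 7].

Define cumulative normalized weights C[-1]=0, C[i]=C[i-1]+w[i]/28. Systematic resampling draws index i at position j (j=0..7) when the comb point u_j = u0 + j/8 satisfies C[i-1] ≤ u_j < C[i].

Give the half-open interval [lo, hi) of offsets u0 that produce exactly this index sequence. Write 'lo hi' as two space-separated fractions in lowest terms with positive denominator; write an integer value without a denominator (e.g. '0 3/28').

C = [5/28, 1/2, 9/14, 5/7, 5/7, 5/7, 3/4, 1]
j=0 picked index 0: u0 ∈ [0, 5/28)
j=1 picked index 0: u0 ∈ [-1/8, 3/56)
j=2 picked index 1: u0 ∈ [-1/14, 1/4)
j=3 picked index 1: u0 ∈ [-11/56, 1/8)
j=4 picked index 2: u0 ∈ [0, 1/7)
j=5 picked index 3: u0 ∈ [1/56, 5/56)
j=6 picked index 7: u0 ∈ [0, 1/4)
j=7 picked index 7: u0 ∈ [-1/8, 1/8)
intersection: [1/56, 3/56)

1/56 3/56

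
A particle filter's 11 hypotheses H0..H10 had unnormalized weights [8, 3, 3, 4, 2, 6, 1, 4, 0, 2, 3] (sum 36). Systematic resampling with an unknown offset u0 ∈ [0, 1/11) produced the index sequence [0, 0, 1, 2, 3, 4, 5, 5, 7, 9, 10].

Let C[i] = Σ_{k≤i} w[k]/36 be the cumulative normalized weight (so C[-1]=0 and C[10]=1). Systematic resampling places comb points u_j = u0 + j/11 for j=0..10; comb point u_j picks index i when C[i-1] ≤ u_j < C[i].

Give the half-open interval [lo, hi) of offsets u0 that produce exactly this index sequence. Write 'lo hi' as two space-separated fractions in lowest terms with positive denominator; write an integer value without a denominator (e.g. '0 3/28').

C = [2/9, 11/36, 7/18, 1/2, 5/9, 13/18, 3/4, 31/36, 31/36, 11/12, 1]
j=0 picked index 0: u0 ∈ [0, 2/9)
j=1 picked index 0: u0 ∈ [-1/11, 13/99)
j=2 picked index 1: u0 ∈ [4/99, 49/396)
j=3 picked index 2: u0 ∈ [13/396, 23/198)
j=4 picked index 3: u0 ∈ [5/198, 3/22)
j=5 picked index 4: u0 ∈ [1/22, 10/99)
j=6 picked index 5: u0 ∈ [1/99, 35/198)
j=7 picked index 5: u0 ∈ [-8/99, 17/198)
j=8 picked index 7: u0 ∈ [1/44, 53/396)
j=9 picked index 9: u0 ∈ [17/396, 13/132)
j=10 picked index 10: u0 ∈ [1/132, 1/11)
intersection: [1/22, 17/198)

1/22 17/198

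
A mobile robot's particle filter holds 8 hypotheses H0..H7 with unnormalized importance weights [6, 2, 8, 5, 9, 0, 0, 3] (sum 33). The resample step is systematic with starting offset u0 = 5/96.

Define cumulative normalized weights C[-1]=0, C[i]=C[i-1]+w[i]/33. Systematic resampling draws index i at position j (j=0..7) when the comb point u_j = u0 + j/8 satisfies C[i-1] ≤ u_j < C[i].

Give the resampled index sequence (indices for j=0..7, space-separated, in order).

C = [2/11, 8/33, 16/33, 7/11, 10/11, 10/11, 10/11, 1]
j=0: u_0=5/96 ∈ [0, 2/11) → index 0
j=1: u_1=17/96 ∈ [0, 2/11) → index 0
j=2: u_2=29/96 ∈ [8/33, 16/33) → index 2
j=3: u_3=41/96 ∈ [8/33, 16/33) → index 2
j=4: u_4=53/96 ∈ [16/33, 7/11) → index 3
j=5: u_5=65/96 ∈ [7/11, 10/11) → index 4
j=6: u_6=77/96 ∈ [7/11, 10/11) → index 4
j=7: u_7=89/96 ∈ [10/11, 1) → index 7

0 0 2 2 3 4 4 7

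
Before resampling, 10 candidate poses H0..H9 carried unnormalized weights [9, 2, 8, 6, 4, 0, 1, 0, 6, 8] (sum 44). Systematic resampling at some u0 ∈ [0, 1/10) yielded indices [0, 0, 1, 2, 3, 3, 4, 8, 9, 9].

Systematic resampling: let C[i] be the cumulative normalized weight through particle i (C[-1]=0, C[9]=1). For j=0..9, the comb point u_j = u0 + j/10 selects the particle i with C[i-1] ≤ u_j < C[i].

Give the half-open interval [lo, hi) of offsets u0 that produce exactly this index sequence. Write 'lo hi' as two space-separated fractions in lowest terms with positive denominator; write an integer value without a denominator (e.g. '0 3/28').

C = [9/44, 1/4, 19/44, 25/44, 29/44, 29/44, 15/22, 15/22, 9/11, 1]
j=0 picked index 0: u0 ∈ [0, 9/44)
j=1 picked index 0: u0 ∈ [-1/10, 23/220)
j=2 picked index 1: u0 ∈ [1/220, 1/20)
j=3 picked index 2: u0 ∈ [-1/20, 29/220)
j=4 picked index 3: u0 ∈ [7/220, 37/220)
j=5 picked index 3: u0 ∈ [-3/44, 3/44)
j=6 picked index 4: u0 ∈ [-7/220, 13/220)
j=7 picked index 8: u0 ∈ [-1/55, 13/110)
j=8 picked index 9: u0 ∈ [1/55, 1/5)
j=9 picked index 9: u0 ∈ [-9/110, 1/10)
intersection: [7/220, 1/20)

7/220 1/20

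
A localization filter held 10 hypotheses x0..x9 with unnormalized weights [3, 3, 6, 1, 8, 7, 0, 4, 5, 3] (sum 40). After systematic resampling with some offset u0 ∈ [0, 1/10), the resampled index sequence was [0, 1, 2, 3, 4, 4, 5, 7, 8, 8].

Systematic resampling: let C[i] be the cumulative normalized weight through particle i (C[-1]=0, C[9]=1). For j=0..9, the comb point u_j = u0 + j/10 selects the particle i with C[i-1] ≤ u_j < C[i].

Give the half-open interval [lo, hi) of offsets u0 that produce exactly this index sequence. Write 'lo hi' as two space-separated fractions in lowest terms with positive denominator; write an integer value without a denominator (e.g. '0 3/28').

0 1/40

C = [3/40, 3/20, 3/10, 13/40, 21/40, 7/10, 7/10, 4/5, 37/40, 1]
j=0 picked index 0: u0 ∈ [0, 3/40)
j=1 picked index 1: u0 ∈ [-1/40, 1/20)
j=2 picked index 2: u0 ∈ [-1/20, 1/10)
j=3 picked index 3: u0 ∈ [0, 1/40)
j=4 picked index 4: u0 ∈ [-3/40, 1/8)
j=5 picked index 4: u0 ∈ [-7/40, 1/40)
j=6 picked index 5: u0 ∈ [-3/40, 1/10)
j=7 picked index 7: u0 ∈ [0, 1/10)
j=8 picked index 8: u0 ∈ [0, 1/8)
j=9 picked index 8: u0 ∈ [-1/10, 1/40)
intersection: [0, 1/40)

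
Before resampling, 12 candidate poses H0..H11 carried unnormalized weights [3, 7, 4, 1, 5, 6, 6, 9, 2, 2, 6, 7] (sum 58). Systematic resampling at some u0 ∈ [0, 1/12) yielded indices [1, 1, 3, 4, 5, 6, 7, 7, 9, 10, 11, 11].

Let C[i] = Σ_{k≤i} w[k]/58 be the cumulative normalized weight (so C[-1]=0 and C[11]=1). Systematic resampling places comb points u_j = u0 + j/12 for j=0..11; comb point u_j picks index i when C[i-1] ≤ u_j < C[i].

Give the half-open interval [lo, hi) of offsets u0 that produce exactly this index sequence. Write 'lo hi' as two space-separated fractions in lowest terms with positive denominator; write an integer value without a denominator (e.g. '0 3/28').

C = [3/58, 5/29, 7/29, 15/58, 10/29, 13/29, 16/29, 41/58, 43/58, 45/58, 51/58, 1]
j=0 picked index 1: u0 ∈ [3/58, 5/29)
j=1 picked index 1: u0 ∈ [-11/348, 31/348)
j=2 picked index 3: u0 ∈ [13/174, 8/87)
j=3 picked index 4: u0 ∈ [1/116, 11/116)
j=4 picked index 5: u0 ∈ [1/87, 10/87)
j=5 picked index 6: u0 ∈ [11/348, 47/348)
j=6 picked index 7: u0 ∈ [3/58, 6/29)
j=7 picked index 7: u0 ∈ [-11/348, 43/348)
j=8 picked index 9: u0 ∈ [13/174, 19/174)
j=9 picked index 10: u0 ∈ [3/116, 15/116)
j=10 picked index 11: u0 ∈ [4/87, 1/6)
j=11 picked index 11: u0 ∈ [-13/348, 1/12)
intersection: [13/174, 1/12)

13/174 1/12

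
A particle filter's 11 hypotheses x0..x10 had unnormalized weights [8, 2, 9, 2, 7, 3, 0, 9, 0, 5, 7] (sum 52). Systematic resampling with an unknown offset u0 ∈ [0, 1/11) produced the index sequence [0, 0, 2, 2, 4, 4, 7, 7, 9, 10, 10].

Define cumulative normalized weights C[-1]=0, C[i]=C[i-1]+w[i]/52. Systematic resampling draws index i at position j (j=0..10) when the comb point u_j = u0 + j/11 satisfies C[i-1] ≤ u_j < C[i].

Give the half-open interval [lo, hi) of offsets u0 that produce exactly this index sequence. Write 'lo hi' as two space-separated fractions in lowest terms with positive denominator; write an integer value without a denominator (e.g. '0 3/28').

29/572 9/143

C = [2/13, 5/26, 19/52, 21/52, 7/13, 31/52, 31/52, 10/13, 10/13, 45/52, 1]
j=0 picked index 0: u0 ∈ [0, 2/13)
j=1 picked index 0: u0 ∈ [-1/11, 9/143)
j=2 picked index 2: u0 ∈ [3/286, 105/572)
j=3 picked index 2: u0 ∈ [-23/286, 53/572)
j=4 picked index 4: u0 ∈ [23/572, 25/143)
j=5 picked index 4: u0 ∈ [-29/572, 12/143)
j=6 picked index 7: u0 ∈ [29/572, 32/143)
j=7 picked index 7: u0 ∈ [-23/572, 19/143)
j=8 picked index 9: u0 ∈ [6/143, 79/572)
j=9 picked index 10: u0 ∈ [27/572, 2/11)
j=10 picked index 10: u0 ∈ [-25/572, 1/11)
intersection: [29/572, 9/143)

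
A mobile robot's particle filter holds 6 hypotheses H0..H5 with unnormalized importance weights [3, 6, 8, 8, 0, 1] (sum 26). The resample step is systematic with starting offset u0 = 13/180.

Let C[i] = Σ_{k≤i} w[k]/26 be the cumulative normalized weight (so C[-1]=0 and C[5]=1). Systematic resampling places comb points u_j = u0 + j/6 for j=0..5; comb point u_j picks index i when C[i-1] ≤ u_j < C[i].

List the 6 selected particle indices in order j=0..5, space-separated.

C = [3/26, 9/26, 17/26, 25/26, 25/26, 1]
j=0: u_0=13/180 ∈ [0, 3/26) → index 0
j=1: u_1=43/180 ∈ [3/26, 9/26) → index 1
j=2: u_2=73/180 ∈ [9/26, 17/26) → index 2
j=3: u_3=103/180 ∈ [9/26, 17/26) → index 2
j=4: u_4=133/180 ∈ [17/26, 25/26) → index 3
j=5: u_5=163/180 ∈ [17/26, 25/26) → index 3

0 1 2 2 3 3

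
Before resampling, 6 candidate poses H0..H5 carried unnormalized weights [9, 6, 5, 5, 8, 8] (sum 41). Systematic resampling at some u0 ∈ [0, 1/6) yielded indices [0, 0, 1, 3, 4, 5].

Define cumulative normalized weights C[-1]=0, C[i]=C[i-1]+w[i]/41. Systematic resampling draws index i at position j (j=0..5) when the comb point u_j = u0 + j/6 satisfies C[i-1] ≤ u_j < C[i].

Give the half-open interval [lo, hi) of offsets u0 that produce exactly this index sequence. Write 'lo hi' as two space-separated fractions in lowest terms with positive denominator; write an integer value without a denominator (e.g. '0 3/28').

0 4/123

C = [9/41, 15/41, 20/41, 25/41, 33/41, 1]
j=0 picked index 0: u0 ∈ [0, 9/41)
j=1 picked index 0: u0 ∈ [-1/6, 13/246)
j=2 picked index 1: u0 ∈ [-14/123, 4/123)
j=3 picked index 3: u0 ∈ [-1/82, 9/82)
j=4 picked index 4: u0 ∈ [-7/123, 17/123)
j=5 picked index 5: u0 ∈ [-7/246, 1/6)
intersection: [0, 4/123)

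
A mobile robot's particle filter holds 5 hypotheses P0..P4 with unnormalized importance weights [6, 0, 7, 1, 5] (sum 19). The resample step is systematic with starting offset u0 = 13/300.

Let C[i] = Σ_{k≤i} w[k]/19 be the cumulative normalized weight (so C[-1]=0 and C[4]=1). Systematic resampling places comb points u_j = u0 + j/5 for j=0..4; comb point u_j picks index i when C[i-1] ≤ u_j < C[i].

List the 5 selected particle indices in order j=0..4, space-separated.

C = [6/19, 6/19, 13/19, 14/19, 1]
j=0: u_0=13/300 ∈ [0, 6/19) → index 0
j=1: u_1=73/300 ∈ [0, 6/19) → index 0
j=2: u_2=133/300 ∈ [6/19, 13/19) → index 2
j=3: u_3=193/300 ∈ [6/19, 13/19) → index 2
j=4: u_4=253/300 ∈ [14/19, 1) → index 4

0 0 2 2 4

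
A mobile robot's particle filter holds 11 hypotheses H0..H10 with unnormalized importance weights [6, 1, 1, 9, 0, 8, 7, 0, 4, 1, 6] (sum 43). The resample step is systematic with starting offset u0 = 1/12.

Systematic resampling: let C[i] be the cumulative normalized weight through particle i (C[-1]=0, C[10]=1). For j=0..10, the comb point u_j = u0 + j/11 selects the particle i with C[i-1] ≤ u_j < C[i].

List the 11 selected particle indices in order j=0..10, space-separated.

0 2 3 3 5 5 6 6 8 10 10

C = [6/43, 7/43, 8/43, 17/43, 17/43, 25/43, 32/43, 32/43, 36/43, 37/43, 1]
j=0: u_0=1/12 ∈ [0, 6/43) → index 0
j=1: u_1=23/132 ∈ [7/43, 8/43) → index 2
j=2: u_2=35/132 ∈ [8/43, 17/43) → index 3
j=3: u_3=47/132 ∈ [8/43, 17/43) → index 3
j=4: u_4=59/132 ∈ [17/43, 25/43) → index 5
j=5: u_5=71/132 ∈ [17/43, 25/43) → index 5
j=6: u_6=83/132 ∈ [25/43, 32/43) → index 6
j=7: u_7=95/132 ∈ [25/43, 32/43) → index 6
j=8: u_8=107/132 ∈ [32/43, 36/43) → index 8
j=9: u_9=119/132 ∈ [37/43, 1) → index 10
j=10: u_10=131/132 ∈ [37/43, 1) → index 10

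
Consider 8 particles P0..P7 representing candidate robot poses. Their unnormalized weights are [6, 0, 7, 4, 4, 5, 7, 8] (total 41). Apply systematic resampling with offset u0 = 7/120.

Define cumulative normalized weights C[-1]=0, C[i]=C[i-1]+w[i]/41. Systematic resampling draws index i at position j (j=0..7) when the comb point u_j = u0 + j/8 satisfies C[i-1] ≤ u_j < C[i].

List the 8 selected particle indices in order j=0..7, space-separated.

C = [6/41, 6/41, 13/41, 17/41, 21/41, 26/41, 33/41, 1]
j=0: u_0=7/120 ∈ [0, 6/41) → index 0
j=1: u_1=11/60 ∈ [6/41, 13/41) → index 2
j=2: u_2=37/120 ∈ [6/41, 13/41) → index 2
j=3: u_3=13/30 ∈ [17/41, 21/41) → index 4
j=4: u_4=67/120 ∈ [21/41, 26/41) → index 5
j=5: u_5=41/60 ∈ [26/41, 33/41) → index 6
j=6: u_6=97/120 ∈ [33/41, 1) → index 7
j=7: u_7=14/15 ∈ [33/41, 1) → index 7

0 2 2 4 5 6 7 7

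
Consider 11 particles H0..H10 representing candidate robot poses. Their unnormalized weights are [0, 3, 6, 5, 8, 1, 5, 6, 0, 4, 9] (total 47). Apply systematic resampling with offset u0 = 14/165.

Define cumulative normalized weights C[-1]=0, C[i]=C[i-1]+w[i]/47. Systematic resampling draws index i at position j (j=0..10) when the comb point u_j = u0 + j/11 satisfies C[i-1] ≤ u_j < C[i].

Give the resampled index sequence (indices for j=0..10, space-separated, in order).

C = [0, 3/47, 9/47, 14/47, 22/47, 23/47, 28/47, 34/47, 34/47, 38/47, 1]
j=0: u_0=14/165 ∈ [3/47, 9/47) → index 2
j=1: u_1=29/165 ∈ [3/47, 9/47) → index 2
j=2: u_2=4/15 ∈ [9/47, 14/47) → index 3
j=3: u_3=59/165 ∈ [14/47, 22/47) → index 4
j=4: u_4=74/165 ∈ [14/47, 22/47) → index 4
j=5: u_5=89/165 ∈ [23/47, 28/47) → index 6
j=6: u_6=104/165 ∈ [28/47, 34/47) → index 7
j=7: u_7=119/165 ∈ [28/47, 34/47) → index 7
j=8: u_8=134/165 ∈ [38/47, 1) → index 10
j=9: u_9=149/165 ∈ [38/47, 1) → index 10
j=10: u_10=164/165 ∈ [38/47, 1) → index 10

2 2 3 4 4 6 7 7 10 10 10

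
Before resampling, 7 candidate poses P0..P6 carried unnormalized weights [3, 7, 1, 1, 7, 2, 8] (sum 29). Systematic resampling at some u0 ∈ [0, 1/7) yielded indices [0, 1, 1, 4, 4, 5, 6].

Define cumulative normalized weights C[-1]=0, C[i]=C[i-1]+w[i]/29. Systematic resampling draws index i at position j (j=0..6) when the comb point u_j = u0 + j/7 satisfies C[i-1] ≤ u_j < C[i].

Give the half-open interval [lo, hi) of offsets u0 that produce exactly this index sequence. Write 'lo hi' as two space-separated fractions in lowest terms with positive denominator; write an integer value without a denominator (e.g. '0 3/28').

0 2/203

C = [3/29, 10/29, 11/29, 12/29, 19/29, 21/29, 1]
j=0 picked index 0: u0 ∈ [0, 3/29)
j=1 picked index 1: u0 ∈ [-8/203, 41/203)
j=2 picked index 1: u0 ∈ [-37/203, 12/203)
j=3 picked index 4: u0 ∈ [-3/203, 46/203)
j=4 picked index 4: u0 ∈ [-32/203, 17/203)
j=5 picked index 5: u0 ∈ [-12/203, 2/203)
j=6 picked index 6: u0 ∈ [-27/203, 1/7)
intersection: [0, 2/203)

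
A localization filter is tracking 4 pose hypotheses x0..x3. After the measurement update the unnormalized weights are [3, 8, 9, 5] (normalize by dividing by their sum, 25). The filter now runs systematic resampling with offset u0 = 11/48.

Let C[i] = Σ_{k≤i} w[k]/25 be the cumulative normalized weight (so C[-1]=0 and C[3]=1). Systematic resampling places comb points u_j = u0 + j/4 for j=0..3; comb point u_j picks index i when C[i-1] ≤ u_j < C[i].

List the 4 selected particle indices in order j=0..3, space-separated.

1 2 2 3

C = [3/25, 11/25, 4/5, 1]
j=0: u_0=11/48 ∈ [3/25, 11/25) → index 1
j=1: u_1=23/48 ∈ [11/25, 4/5) → index 2
j=2: u_2=35/48 ∈ [11/25, 4/5) → index 2
j=3: u_3=47/48 ∈ [4/5, 1) → index 3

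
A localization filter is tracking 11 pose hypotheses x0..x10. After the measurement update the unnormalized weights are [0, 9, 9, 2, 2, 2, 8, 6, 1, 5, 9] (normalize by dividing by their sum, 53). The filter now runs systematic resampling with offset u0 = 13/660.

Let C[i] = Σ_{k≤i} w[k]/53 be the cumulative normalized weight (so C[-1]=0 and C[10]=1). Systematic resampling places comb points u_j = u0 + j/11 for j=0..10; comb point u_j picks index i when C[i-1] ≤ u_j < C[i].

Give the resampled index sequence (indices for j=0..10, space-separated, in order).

1 1 2 2 4 6 6 7 9 10 10

C = [0, 9/53, 18/53, 20/53, 22/53, 24/53, 32/53, 38/53, 39/53, 44/53, 1]
j=0: u_0=13/660 ∈ [0, 9/53) → index 1
j=1: u_1=73/660 ∈ [0, 9/53) → index 1
j=2: u_2=133/660 ∈ [9/53, 18/53) → index 2
j=3: u_3=193/660 ∈ [9/53, 18/53) → index 2
j=4: u_4=23/60 ∈ [20/53, 22/53) → index 4
j=5: u_5=313/660 ∈ [24/53, 32/53) → index 6
j=6: u_6=373/660 ∈ [24/53, 32/53) → index 6
j=7: u_7=433/660 ∈ [32/53, 38/53) → index 7
j=8: u_8=493/660 ∈ [39/53, 44/53) → index 9
j=9: u_9=553/660 ∈ [44/53, 1) → index 10
j=10: u_10=613/660 ∈ [44/53, 1) → index 10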